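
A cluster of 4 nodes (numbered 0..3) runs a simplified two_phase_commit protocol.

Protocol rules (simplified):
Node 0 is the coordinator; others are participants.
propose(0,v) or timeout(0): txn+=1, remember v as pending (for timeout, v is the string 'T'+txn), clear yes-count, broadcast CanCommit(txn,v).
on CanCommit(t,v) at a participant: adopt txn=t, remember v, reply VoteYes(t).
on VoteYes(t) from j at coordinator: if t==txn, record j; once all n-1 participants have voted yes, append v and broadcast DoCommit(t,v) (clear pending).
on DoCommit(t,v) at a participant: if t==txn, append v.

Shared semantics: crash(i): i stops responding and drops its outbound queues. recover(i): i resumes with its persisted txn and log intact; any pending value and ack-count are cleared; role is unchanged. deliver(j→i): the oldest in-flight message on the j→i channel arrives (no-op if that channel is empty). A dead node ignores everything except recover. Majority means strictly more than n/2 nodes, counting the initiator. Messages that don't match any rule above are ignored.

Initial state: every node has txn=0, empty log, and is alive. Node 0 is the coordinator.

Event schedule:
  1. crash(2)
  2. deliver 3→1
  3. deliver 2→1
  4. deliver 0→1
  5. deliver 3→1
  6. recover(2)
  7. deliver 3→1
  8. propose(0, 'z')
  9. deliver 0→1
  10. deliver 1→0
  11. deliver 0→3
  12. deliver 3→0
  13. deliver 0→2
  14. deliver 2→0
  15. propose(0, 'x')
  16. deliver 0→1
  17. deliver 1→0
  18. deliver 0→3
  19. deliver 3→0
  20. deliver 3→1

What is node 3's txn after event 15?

1

step 1 crash(2): 2={✗part,t=0,log=-}
step 2 deliver 3→1: —
step 3 deliver 2→1: —
step 4 deliver 0→1: —
step 5 deliver 3→1: —
step 6 recover(2): 2={part,t=0,log=-}
step 7 deliver 3→1: —
step 8 propose(0,'z'): 0={coor,t=1,log=-}
step 9 deliver 0→1: 1={part,t=1,log=-}
step 10 deliver 1→0: —
step 11 deliver 0→3: 3={part,t=1,log=-}
step 12 deliver 3→0: —
step 13 deliver 0→2: 2={part,t=1,log=-}
step 14 deliver 2→0: 0={coor,t=1,log=z}
step 15 propose(0,'x'): 0={coor,t=2,log=z}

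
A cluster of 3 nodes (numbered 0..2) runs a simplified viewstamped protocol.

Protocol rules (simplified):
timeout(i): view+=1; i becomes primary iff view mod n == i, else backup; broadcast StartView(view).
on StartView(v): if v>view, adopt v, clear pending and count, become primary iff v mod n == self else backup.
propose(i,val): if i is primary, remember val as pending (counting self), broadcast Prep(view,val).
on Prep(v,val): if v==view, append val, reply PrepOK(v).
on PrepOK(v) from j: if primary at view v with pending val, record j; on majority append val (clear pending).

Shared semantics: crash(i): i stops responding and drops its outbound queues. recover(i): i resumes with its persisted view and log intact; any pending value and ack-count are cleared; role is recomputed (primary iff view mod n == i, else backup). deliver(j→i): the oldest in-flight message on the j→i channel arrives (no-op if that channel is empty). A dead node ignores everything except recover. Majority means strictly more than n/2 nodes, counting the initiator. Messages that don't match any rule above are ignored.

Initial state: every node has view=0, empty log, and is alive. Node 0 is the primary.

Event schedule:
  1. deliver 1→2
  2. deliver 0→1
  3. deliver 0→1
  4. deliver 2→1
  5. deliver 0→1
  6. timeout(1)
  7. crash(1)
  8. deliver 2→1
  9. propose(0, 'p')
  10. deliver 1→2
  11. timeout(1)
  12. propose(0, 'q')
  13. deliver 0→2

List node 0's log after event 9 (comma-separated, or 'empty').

empty

1. deliver 1→2:  nop
2. deliver 0→1:  nop
3. deliver 0→1:  nop
4. deliver 2→1:  nop
5. deliver 0→1:  nop
6. timeout(1):  <1:prim v1 ->
7. crash(1):  <1:✗prim v1 ->
8. deliver 2→1:  nop
9. propose(0,'p'):  nop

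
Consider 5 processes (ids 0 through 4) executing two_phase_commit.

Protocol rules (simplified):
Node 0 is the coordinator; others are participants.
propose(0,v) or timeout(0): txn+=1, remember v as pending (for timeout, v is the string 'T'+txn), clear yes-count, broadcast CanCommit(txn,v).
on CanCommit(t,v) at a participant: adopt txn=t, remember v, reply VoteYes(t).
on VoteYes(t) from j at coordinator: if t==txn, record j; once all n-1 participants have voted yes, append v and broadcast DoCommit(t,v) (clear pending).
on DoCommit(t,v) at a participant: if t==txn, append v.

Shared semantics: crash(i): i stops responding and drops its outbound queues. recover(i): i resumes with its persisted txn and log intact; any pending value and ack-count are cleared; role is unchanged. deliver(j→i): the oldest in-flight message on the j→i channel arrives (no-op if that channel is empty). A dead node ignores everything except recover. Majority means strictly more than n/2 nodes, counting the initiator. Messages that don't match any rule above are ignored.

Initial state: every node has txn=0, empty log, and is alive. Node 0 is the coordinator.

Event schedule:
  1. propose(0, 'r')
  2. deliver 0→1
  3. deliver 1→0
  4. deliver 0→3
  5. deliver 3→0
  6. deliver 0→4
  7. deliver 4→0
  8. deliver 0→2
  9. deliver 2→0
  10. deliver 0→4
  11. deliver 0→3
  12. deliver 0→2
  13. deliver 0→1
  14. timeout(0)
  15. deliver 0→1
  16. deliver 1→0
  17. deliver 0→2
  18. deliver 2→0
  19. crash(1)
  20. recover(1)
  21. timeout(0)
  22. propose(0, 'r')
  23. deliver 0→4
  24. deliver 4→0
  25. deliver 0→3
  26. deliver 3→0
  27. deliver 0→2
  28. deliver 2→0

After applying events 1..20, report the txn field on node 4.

1

after 1 — propose(0,'r'): n0:coor/t1/[-]
after 2 — deliver 0→1: n1:part/t1/[-]
after 3 — deliver 1→0: ·
after 4 — deliver 0→3: n3:part/t1/[-]
after 5 — deliver 3→0: ·
after 6 — deliver 0→4: n4:part/t1/[-]
after 7 — deliver 4→0: ·
after 8 — deliver 0→2: n2:part/t1/[-]
after 9 — deliver 2→0: n0:coor/t1/[r]
after 10 — deliver 0→4: n4:part/t1/[r]
after 11 — deliver 0→3: n3:part/t1/[r]
after 12 — deliver 0→2: n2:part/t1/[r]
after 13 — deliver 0→1: n1:part/t1/[r]
after 14 — timeout(0): n0:coor/t2/[r]
after 15 — deliver 0→1: n1:part/t2/[r]
after 16 — deliver 1→0: ·
after 17 — deliver 0→2: n2:part/t2/[r]
after 18 — deliver 2→0: ·
after 19 — crash(1): n1:✗part/t2/[r]
after 20 — recover(1): n1:part/t2/[r]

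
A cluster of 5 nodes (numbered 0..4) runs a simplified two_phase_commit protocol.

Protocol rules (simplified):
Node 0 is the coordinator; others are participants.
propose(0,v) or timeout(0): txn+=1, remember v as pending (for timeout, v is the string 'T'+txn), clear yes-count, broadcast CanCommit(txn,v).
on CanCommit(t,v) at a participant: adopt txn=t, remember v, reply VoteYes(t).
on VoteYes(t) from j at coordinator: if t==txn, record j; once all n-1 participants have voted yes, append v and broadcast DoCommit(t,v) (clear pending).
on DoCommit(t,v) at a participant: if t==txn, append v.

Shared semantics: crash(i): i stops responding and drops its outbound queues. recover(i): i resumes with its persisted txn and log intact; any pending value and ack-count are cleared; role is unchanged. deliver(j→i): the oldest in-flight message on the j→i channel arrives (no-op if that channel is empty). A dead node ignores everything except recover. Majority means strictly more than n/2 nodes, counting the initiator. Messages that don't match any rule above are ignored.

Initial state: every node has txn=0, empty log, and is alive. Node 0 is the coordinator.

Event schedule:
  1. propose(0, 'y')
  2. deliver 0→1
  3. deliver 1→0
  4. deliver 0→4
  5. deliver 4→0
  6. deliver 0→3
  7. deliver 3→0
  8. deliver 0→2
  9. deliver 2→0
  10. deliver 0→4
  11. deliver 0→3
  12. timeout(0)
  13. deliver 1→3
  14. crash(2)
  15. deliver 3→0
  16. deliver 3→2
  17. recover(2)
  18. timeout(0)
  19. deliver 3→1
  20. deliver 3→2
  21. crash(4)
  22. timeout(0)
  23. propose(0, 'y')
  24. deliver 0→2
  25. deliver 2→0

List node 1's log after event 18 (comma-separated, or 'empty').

empty

after 1 — propose(0,'y'): n0:coor/t1/[-]
after 2 — deliver 0→1: n1:part/t1/[-]
after 3 — deliver 1→0: ·
after 4 — deliver 0→4: n4:part/t1/[-]
after 5 — deliver 4→0: ·
after 6 — deliver 0→3: n3:part/t1/[-]
after 7 — deliver 3→0: ·
after 8 — deliver 0→2: n2:part/t1/[-]
after 9 — deliver 2→0: n0:coor/t1/[y]
after 10 — deliver 0→4: n4:part/t1/[y]
after 11 — deliver 0→3: n3:part/t1/[y]
after 12 — timeout(0): n0:coor/t2/[y]
after 13 — deliver 1→3: ·
after 14 — crash(2): n2:✗part/t1/[-]
after 15 — deliver 3→0: ·
after 16 — deliver 3→2: ·
after 17 — recover(2): n2:part/t1/[-]
after 18 — timeout(0): n0:coor/t3/[y]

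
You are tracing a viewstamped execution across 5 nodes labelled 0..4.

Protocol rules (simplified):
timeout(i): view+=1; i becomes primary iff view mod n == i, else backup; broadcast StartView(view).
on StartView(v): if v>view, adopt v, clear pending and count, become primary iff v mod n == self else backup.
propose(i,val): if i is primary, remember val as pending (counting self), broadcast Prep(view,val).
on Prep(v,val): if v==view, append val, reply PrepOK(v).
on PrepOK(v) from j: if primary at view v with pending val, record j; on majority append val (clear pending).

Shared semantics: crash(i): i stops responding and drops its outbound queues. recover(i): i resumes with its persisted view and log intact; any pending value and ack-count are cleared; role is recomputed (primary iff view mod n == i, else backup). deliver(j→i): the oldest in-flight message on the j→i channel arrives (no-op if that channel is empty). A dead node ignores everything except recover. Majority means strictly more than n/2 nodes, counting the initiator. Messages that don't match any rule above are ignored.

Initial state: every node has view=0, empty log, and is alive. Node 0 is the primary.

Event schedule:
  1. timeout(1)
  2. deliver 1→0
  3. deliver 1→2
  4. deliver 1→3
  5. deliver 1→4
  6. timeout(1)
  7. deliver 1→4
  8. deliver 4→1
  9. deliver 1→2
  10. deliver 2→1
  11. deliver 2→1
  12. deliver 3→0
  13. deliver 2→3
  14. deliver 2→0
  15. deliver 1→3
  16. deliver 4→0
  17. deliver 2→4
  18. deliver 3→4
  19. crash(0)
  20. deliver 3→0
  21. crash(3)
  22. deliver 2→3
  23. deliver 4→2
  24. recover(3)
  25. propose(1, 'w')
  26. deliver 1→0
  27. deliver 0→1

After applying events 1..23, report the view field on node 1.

after 1 — timeout(1): n1:prim/v1/[-]
after 2 — deliver 1→0: n0:back/v1/[-]
after 3 — deliver 1→2: n2:back/v1/[-]
after 4 — deliver 1→3: n3:back/v1/[-]
after 5 — deliver 1→4: n4:back/v1/[-]
after 6 — timeout(1): n1:back/v2/[-]
after 7 — deliver 1→4: n4:back/v2/[-]
after 8 — deliver 4→1: ·
after 9 — deliver 1→2: n2:prim/v2/[-]
after 10 — deliver 2→1: ·
after 11 — deliver 2→1: ·
after 12 — deliver 3→0: ·
after 13 — deliver 2→3: ·
after 14 — deliver 2→0: ·
after 15 — deliver 1→3: n3:back/v2/[-]
after 16 — deliver 4→0: ·
after 17 — deliver 2→4: ·
after 18 — deliver 3→4: ·
after 19 — crash(0): n0:✗back/v1/[-]
after 20 — deliver 3→0: ·
after 21 — crash(3): n3:✗back/v2/[-]
after 22 — deliver 2→3: ·
after 23 — deliver 4→2: ·

2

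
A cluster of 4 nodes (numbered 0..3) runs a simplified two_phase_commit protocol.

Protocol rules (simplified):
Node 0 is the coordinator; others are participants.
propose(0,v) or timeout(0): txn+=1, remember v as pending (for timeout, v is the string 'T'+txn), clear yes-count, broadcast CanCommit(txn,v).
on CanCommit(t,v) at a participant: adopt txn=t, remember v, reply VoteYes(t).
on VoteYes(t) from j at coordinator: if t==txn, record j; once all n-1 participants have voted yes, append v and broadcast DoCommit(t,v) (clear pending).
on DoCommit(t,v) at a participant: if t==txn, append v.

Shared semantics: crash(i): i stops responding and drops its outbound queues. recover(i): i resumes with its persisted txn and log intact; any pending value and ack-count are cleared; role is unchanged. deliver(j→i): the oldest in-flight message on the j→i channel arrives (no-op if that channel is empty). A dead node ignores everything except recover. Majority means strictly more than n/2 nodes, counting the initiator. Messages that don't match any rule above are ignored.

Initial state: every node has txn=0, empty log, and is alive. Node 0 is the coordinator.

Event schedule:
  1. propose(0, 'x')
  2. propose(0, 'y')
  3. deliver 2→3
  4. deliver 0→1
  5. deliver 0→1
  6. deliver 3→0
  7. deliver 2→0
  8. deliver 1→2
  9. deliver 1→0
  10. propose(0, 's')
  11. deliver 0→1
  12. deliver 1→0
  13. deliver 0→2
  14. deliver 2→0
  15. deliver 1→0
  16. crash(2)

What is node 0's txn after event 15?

3

[1] propose(0,'x') → N0(coor t1 [-])
[2] propose(0,'y') → N0(coor t2 [-])
[3] deliver 2→3 → ∅
[4] deliver 0→1 → N1(part t1 [-])
[5] deliver 0→1 → N1(part t2 [-])
[6] deliver 3→0 → ∅
[7] deliver 2→0 → ∅
[8] deliver 1→2 → ∅
[9] deliver 1→0 → ∅
[10] propose(0,'s') → N0(coor t3 [-])
[11] deliver 0→1 → N1(part t3 [-])
[12] deliver 1→0 → ∅
[13] deliver 0→2 → N2(part t1 [-])
[14] deliver 2→0 → ∅
[15] deliver 1→0 → ∅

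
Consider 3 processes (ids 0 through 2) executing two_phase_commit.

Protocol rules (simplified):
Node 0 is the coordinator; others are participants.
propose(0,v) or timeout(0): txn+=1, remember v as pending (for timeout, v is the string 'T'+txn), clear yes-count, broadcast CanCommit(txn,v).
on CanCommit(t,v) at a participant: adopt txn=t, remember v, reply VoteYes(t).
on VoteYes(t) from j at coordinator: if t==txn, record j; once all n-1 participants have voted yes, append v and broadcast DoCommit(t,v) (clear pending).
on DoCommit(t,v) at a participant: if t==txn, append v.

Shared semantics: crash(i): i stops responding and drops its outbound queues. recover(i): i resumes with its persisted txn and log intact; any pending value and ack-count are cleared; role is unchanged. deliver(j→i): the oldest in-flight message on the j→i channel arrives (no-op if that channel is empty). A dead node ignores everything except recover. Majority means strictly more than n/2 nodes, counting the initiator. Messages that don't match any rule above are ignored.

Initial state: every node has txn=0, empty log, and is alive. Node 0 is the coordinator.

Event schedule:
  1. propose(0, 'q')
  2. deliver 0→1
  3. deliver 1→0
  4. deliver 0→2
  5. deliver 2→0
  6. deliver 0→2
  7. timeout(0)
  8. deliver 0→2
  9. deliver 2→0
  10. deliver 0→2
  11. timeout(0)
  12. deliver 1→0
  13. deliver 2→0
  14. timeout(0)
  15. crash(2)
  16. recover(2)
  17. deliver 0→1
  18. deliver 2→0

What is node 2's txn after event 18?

[1] propose(0,'q') → N0(coor t1 [-])
[2] deliver 0→1 → N1(part t1 [-])
[3] deliver 1→0 → ∅
[4] deliver 0→2 → N2(part t1 [-])
[5] deliver 2→0 → N0(coor t1 [q])
[6] deliver 0→2 → N2(part t1 [q])
[7] timeout(0) → N0(coor t2 [q])
[8] deliver 0→2 → N2(part t2 [q])
[9] deliver 2→0 → ∅
[10] deliver 0→2 → ∅
[11] timeout(0) → N0(coor t3 [q])
[12] deliver 1→0 → ∅
[13] deliver 2→0 → ∅
[14] timeout(0) → N0(coor t4 [q])
[15] crash(2) → N2(✗part t2 [q])
[16] recover(2) → N2(part t2 [q])
[17] deliver 0→1 → N1(part t1 [q])
[18] deliver 2→0 → ∅

2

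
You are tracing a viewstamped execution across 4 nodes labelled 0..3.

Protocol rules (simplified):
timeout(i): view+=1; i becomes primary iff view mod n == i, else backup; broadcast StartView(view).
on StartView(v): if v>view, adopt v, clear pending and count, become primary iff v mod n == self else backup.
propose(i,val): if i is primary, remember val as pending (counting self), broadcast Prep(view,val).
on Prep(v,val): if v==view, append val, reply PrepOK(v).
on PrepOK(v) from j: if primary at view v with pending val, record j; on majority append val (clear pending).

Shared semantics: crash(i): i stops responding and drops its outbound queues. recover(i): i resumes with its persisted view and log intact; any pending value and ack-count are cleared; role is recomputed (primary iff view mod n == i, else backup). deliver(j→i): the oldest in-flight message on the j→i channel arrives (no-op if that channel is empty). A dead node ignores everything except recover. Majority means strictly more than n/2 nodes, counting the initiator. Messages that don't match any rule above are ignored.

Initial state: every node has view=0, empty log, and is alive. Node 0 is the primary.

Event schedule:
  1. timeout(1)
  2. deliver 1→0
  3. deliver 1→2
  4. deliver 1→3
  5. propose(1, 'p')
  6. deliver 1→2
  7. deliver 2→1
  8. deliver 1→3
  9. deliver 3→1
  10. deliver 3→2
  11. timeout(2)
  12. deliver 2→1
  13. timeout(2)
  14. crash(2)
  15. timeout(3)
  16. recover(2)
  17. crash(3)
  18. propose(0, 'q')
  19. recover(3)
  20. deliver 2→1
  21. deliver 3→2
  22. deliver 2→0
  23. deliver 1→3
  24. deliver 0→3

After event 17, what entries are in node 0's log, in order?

empty

e1 timeout(1): 1[prim,v=1,-]
e2 deliver 1→0: 0[back,v=1,-]
e3 deliver 1→2: 2[back,v=1,-]
e4 deliver 1→3: 3[back,v=1,-]
e5 propose(1,'p'): ·
e6 deliver 1→2: 2[back,v=1,p]
e7 deliver 2→1: ·
e8 deliver 1→3: 3[back,v=1,p]
e9 deliver 3→1: 1[prim,v=1,p]
e10 deliver 3→2: ·
e11 timeout(2): 2[prim,v=2,p]
e12 deliver 2→1: 1[back,v=2,p]
e13 timeout(2): 2[back,v=3,p]
e14 crash(2): 2[✗back,v=3,p]
e15 timeout(3): 3[back,v=2,p]
e16 recover(2): 2[back,v=3,p]
e17 crash(3): 3[✗back,v=2,p]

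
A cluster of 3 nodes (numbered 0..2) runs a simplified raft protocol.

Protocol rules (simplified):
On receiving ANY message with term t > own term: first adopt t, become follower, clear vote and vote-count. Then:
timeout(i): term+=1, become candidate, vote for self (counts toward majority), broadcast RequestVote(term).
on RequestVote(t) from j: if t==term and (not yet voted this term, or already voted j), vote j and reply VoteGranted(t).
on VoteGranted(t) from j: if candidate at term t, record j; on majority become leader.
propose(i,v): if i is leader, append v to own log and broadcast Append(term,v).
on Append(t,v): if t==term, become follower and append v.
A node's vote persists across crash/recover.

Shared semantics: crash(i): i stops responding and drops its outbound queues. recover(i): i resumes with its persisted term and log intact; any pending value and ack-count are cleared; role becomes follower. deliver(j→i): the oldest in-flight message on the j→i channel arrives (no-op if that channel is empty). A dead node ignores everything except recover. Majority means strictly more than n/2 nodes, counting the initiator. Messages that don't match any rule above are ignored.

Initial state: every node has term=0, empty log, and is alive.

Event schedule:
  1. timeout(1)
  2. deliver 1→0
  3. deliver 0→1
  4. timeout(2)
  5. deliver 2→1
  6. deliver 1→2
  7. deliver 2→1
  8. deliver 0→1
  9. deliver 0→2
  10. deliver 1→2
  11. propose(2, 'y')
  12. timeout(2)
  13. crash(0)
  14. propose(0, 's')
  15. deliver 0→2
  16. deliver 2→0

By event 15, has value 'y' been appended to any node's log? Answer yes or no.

no

[1] timeout(1) → N1(cand t1 [-])
[2] deliver 1→0 → N0(foll t1 [-])
[3] deliver 0→1 → N1(lead t1 [-])
[4] timeout(2) → N2(cand t1 [-])
[5] deliver 2→1 → ∅
[6] deliver 1→2 → ∅
[7] deliver 2→1 → ∅
[8] deliver 0→1 → ∅
[9] deliver 0→2 → ∅
[10] deliver 1→2 → ∅
[11] propose(2,'y') → ∅
[12] timeout(2) → N2(cand t2 [-])
[13] crash(0) → N0(✗foll t1 [-])
[14] propose(0,'s') → ∅
[15] deliver 0→2 → ∅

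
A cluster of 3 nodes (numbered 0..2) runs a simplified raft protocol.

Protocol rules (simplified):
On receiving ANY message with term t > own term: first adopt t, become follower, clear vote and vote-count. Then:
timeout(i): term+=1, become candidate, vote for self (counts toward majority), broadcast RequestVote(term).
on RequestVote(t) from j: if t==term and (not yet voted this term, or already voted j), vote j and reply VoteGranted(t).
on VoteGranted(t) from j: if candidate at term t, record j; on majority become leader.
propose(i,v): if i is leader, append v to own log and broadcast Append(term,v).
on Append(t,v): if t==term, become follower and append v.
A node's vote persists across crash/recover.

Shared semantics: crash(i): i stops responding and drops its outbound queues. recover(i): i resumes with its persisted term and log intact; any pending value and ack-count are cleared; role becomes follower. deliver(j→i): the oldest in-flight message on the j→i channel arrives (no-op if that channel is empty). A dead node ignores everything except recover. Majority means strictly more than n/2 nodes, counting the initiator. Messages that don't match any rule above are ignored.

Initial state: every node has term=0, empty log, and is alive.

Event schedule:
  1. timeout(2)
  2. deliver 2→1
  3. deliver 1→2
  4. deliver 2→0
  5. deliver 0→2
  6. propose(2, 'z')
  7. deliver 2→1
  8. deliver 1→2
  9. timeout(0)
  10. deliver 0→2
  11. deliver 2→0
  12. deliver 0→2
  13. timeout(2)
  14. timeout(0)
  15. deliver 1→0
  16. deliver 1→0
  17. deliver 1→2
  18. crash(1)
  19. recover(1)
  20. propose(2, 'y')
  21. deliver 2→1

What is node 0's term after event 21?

3

step 1 timeout(2): 2={cand,t=1,log=-}
step 2 deliver 2→1: 1={foll,t=1,log=-}
step 3 deliver 1→2: 2={lead,t=1,log=-}
step 4 deliver 2→0: 0={foll,t=1,log=-}
step 5 deliver 0→2: —
step 6 propose(2,'z'): 2={lead,t=1,log=z}
step 7 deliver 2→1: 1={foll,t=1,log=z}
step 8 deliver 1→2: —
step 9 timeout(0): 0={cand,t=2,log=-}
step 10 deliver 0→2: 2={foll,t=2,log=z}
step 11 deliver 2→0: —
step 12 deliver 0→2: —
step 13 timeout(2): 2={cand,t=3,log=z}
step 14 timeout(0): 0={cand,t=3,log=-}
step 15 deliver 1→0: —
step 16 deliver 1→0: —
step 17 deliver 1→2: —
step 18 crash(1): 1={✗foll,t=1,log=z}
step 19 recover(1): 1={foll,t=1,log=z}
step 20 propose(2,'y'): —
step 21 deliver 2→1: 1={foll,t=3,log=z}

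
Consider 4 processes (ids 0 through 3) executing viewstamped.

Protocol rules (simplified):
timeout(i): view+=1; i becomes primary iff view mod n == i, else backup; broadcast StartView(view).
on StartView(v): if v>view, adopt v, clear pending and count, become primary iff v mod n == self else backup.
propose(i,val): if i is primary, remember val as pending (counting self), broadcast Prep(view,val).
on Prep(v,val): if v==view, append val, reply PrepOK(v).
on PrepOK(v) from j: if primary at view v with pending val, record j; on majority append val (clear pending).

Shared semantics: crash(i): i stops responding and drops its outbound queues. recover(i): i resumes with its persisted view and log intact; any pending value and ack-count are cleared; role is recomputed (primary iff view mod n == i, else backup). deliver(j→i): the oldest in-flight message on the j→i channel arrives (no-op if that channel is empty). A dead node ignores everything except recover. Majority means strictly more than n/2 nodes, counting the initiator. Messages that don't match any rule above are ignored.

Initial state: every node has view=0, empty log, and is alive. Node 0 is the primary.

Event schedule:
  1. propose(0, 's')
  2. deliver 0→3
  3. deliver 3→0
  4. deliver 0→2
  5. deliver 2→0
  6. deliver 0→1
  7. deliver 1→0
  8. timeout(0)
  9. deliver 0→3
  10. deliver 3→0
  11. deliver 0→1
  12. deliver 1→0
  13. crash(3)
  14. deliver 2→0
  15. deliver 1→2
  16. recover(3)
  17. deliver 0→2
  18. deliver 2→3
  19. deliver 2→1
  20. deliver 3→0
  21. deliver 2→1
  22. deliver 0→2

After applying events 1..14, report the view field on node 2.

0

1. propose(0,'s'):  nop
2. deliver 0→3:  <3:back v0 s>
3. deliver 3→0:  nop
4. deliver 0→2:  <2:back v0 s>
5. deliver 2→0:  <0:prim v0 s>
6. deliver 0→1:  <1:back v0 s>
7. deliver 1→0:  nop
8. timeout(0):  <0:back v1 s>
9. deliver 0→3:  <3:back v1 s>
10. deliver 3→0:  nop
11. deliver 0→1:  <1:prim v1 s>
12. deliver 1→0:  nop
13. crash(3):  <3:✗back v1 s>
14. deliver 2→0:  nop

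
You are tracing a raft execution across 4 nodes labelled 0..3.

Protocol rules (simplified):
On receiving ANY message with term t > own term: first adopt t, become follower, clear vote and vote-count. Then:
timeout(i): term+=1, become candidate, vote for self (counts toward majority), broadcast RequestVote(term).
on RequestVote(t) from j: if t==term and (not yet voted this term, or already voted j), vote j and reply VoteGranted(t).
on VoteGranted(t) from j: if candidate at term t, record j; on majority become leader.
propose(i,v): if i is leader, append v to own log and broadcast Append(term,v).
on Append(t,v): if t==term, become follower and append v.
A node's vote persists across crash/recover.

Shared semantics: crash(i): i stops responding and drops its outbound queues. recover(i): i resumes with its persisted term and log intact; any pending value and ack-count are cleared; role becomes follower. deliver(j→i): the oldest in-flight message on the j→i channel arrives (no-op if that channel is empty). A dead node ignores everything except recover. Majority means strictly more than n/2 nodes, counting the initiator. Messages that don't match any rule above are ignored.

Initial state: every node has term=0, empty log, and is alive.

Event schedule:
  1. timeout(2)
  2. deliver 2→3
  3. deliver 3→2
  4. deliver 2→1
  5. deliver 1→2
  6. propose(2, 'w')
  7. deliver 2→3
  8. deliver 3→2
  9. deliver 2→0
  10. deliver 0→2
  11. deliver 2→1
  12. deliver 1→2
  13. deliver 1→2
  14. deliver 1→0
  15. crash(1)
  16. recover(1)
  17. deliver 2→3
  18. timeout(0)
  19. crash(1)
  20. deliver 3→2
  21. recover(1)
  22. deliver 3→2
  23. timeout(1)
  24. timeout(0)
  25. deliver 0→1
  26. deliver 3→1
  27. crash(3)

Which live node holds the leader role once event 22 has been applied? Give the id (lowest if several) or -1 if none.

e1 timeout(2): 2[cand,t=1,-]
e2 deliver 2→3: 3[foll,t=1,-]
e3 deliver 3→2: ·
e4 deliver 2→1: 1[foll,t=1,-]
e5 deliver 1→2: 2[lead,t=1,-]
e6 propose(2,'w'): 2[lead,t=1,w]
e7 deliver 2→3: 3[foll,t=1,w]
e8 deliver 3→2: ·
e9 deliver 2→0: 0[foll,t=1,-]
e10 deliver 0→2: ·
e11 deliver 2→1: 1[foll,t=1,w]
e12 deliver 1→2: ·
e13 deliver 1→2: ·
e14 deliver 1→0: ·
e15 crash(1): 1[✗foll,t=1,w]
e16 recover(1): 1[foll,t=1,w]
e17 deliver 2→3: ·
e18 timeout(0): 0[cand,t=2,-]
e19 crash(1): 1[✗foll,t=1,w]
e20 deliver 3→2: ·
e21 recover(1): 1[foll,t=1,w]
e22 deliver 3→2: ·

2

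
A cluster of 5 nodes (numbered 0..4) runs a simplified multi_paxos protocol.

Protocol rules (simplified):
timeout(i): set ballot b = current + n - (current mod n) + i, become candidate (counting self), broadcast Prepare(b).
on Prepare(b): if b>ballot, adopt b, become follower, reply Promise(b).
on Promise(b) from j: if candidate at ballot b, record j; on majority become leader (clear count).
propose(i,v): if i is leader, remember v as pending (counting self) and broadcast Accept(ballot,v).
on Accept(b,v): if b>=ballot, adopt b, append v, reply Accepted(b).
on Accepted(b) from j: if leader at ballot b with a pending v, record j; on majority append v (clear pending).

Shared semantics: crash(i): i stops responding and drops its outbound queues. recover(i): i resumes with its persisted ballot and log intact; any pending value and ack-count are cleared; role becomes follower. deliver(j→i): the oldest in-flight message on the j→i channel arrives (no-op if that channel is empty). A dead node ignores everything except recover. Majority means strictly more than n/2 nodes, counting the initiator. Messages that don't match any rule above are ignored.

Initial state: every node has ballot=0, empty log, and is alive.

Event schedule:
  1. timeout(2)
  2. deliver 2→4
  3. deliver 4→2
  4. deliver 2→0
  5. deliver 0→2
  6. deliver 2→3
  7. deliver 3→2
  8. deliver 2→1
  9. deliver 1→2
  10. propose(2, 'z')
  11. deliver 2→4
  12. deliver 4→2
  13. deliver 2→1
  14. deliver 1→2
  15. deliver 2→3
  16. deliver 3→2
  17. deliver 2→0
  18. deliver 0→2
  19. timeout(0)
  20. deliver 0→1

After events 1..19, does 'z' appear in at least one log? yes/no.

yes

1. timeout(2):  <2:cand b7 ->
2. deliver 2→4:  <4:foll b7 ->
3. deliver 4→2:  nop
4. deliver 2→0:  <0:foll b7 ->
5. deliver 0→2:  <2:lead b7 ->
6. deliver 2→3:  <3:foll b7 ->
7. deliver 3→2:  nop
8. deliver 2→1:  <1:foll b7 ->
9. deliver 1→2:  nop
10. propose(2,'z'):  nop
11. deliver 2→4:  <4:foll b7 z>
12. deliver 4→2:  nop
13. deliver 2→1:  <1:foll b7 z>
14. deliver 1→2:  <2:lead b7 z>
15. deliver 2→3:  <3:foll b7 z>
16. deliver 3→2:  nop
17. deliver 2→0:  <0:foll b7 z>
18. deliver 0→2:  nop
19. timeout(0):  <0:cand b10 z>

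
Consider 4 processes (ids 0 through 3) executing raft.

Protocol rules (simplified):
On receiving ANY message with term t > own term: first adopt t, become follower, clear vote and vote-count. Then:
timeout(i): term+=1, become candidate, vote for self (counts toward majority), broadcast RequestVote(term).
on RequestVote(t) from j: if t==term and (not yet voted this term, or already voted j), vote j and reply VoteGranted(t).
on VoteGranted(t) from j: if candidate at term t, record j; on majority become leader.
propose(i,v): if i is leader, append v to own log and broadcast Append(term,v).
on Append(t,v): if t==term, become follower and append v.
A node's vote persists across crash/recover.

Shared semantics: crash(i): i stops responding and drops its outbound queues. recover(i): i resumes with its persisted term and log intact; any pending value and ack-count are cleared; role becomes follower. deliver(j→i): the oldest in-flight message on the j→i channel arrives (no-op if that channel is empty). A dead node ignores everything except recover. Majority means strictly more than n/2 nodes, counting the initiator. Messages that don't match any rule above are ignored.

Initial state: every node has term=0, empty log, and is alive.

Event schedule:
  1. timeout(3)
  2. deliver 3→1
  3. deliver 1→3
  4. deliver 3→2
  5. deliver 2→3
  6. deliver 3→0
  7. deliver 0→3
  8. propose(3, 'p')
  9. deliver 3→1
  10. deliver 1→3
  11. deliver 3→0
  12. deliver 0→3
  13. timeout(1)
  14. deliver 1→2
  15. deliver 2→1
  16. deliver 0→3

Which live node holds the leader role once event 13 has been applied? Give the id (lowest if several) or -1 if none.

step 1 timeout(3): 3={cand,t=1,log=-}
step 2 deliver 3→1: 1={foll,t=1,log=-}
step 3 deliver 1→3: —
step 4 deliver 3→2: 2={foll,t=1,log=-}
step 5 deliver 2→3: 3={lead,t=1,log=-}
step 6 deliver 3→0: 0={foll,t=1,log=-}
step 7 deliver 0→3: —
step 8 propose(3,'p'): 3={lead,t=1,log=p}
step 9 deliver 3→1: 1={foll,t=1,log=p}
step 10 deliver 1→3: —
step 11 deliver 3→0: 0={foll,t=1,log=p}
step 12 deliver 0→3: —
step 13 timeout(1): 1={cand,t=2,log=p}

3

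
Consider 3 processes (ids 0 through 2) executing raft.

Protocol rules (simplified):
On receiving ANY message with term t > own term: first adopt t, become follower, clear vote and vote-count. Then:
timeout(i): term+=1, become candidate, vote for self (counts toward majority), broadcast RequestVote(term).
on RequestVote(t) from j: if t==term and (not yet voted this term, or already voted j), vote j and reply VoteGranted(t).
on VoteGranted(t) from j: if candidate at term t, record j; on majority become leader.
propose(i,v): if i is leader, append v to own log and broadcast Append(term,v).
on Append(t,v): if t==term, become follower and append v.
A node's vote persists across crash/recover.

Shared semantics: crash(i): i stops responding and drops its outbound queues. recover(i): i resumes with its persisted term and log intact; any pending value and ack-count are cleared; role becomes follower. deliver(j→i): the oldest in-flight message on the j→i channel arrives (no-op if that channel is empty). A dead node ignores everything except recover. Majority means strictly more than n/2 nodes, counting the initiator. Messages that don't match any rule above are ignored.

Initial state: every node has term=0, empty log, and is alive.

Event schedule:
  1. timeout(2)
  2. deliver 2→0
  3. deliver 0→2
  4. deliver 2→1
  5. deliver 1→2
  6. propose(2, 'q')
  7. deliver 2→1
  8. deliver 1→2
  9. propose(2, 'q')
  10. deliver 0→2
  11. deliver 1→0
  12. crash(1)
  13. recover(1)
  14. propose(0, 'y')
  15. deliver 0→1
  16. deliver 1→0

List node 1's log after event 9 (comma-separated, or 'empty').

q

1. timeout(2):  <2:cand t1 ->
2. deliver 2→0:  <0:foll t1 ->
3. deliver 0→2:  <2:lead t1 ->
4. deliver 2→1:  <1:foll t1 ->
5. deliver 1→2:  nop
6. propose(2,'q'):  <2:lead t1 q>
7. deliver 2→1:  <1:foll t1 q>
8. deliver 1→2:  nop
9. propose(2,'q'):  <2:lead t1 q,q>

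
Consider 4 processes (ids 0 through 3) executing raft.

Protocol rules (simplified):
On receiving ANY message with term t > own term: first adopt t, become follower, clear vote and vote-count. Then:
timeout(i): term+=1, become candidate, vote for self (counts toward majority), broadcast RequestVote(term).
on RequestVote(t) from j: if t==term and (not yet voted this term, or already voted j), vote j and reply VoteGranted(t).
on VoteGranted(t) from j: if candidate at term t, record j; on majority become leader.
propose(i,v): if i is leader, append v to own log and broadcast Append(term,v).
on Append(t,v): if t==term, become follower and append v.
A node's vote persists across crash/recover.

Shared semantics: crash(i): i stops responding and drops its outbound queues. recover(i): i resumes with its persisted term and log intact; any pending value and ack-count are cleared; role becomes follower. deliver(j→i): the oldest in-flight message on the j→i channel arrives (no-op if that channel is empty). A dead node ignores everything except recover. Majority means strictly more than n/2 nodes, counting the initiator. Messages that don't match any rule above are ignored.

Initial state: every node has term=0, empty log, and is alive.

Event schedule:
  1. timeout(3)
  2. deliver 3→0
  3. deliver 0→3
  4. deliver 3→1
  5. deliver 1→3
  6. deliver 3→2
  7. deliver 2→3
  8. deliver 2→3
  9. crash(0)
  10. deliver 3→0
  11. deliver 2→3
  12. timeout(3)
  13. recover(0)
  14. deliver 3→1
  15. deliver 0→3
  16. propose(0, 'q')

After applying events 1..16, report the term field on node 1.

1. timeout(3):  <3:cand t1 ->
2. deliver 3→0:  <0:foll t1 ->
3. deliver 0→3:  nop
4. deliver 3→1:  <1:foll t1 ->
5. deliver 1→3:  <3:lead t1 ->
6. deliver 3→2:  <2:foll t1 ->
7. deliver 2→3:  nop
8. deliver 2→3:  nop
9. crash(0):  <0:✗foll t1 ->
10. deliver 3→0:  nop
11. deliver 2→3:  nop
12. timeout(3):  <3:cand t2 ->
13. recover(0):  <0:foll t1 ->
14. deliver 3→1:  <1:foll t2 ->
15. deliver 0→3:  nop
16. propose(0,'q'):  nop

2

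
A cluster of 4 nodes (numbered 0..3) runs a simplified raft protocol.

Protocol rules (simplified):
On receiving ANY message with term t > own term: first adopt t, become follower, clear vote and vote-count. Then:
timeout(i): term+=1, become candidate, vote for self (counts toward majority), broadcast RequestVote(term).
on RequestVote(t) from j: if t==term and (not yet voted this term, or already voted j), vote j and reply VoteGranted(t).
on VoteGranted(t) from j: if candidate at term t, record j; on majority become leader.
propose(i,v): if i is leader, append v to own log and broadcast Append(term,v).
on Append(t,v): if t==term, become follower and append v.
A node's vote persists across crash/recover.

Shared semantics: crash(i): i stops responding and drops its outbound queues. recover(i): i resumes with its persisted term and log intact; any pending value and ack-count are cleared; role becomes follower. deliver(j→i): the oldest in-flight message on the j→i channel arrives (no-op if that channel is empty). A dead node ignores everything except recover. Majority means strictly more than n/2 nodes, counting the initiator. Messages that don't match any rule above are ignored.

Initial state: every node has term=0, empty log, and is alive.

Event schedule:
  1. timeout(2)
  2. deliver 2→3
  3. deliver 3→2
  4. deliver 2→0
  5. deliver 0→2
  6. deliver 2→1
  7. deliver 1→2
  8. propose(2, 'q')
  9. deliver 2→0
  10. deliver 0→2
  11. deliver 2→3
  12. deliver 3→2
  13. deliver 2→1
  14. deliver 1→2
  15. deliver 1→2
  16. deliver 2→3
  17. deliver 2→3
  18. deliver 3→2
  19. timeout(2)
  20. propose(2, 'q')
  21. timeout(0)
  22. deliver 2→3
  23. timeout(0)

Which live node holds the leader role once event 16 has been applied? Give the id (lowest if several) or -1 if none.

step 1 timeout(2): 2={cand,t=1,log=-}
step 2 deliver 2→3: 3={foll,t=1,log=-}
step 3 deliver 3→2: —
step 4 deliver 2→0: 0={foll,t=1,log=-}
step 5 deliver 0→2: 2={lead,t=1,log=-}
step 6 deliver 2→1: 1={foll,t=1,log=-}
step 7 deliver 1→2: —
step 8 propose(2,'q'): 2={lead,t=1,log=q}
step 9 deliver 2→0: 0={foll,t=1,log=q}
step 10 deliver 0→2: —
step 11 deliver 2→3: 3={foll,t=1,log=q}
step 12 deliver 3→2: —
step 13 deliver 2→1: 1={foll,t=1,log=q}
step 14 deliver 1→2: —
step 15 deliver 1→2: —
step 16 deliver 2→3: —

2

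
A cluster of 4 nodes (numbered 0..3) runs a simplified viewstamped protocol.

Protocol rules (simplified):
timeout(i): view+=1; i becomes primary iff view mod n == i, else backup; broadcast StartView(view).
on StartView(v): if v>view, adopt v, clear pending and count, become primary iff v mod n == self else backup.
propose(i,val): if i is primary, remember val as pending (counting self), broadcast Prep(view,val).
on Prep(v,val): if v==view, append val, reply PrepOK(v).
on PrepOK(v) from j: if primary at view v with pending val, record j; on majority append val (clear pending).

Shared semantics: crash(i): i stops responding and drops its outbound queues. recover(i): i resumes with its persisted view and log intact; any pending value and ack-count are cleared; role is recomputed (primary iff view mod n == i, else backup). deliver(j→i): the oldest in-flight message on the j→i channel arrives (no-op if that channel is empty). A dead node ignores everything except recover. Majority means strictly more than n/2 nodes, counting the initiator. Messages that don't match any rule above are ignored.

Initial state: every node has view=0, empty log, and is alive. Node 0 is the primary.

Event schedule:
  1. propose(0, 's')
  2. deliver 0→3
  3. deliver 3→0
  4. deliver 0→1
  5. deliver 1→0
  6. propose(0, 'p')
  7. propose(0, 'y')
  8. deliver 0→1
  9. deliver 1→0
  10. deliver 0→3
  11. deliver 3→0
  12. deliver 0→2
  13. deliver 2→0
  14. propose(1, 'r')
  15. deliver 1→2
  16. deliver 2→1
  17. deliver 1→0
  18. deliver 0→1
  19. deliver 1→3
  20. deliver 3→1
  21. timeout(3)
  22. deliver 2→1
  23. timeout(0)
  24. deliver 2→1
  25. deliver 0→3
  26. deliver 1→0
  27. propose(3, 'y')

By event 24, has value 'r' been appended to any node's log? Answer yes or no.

no

1. propose(0,'s'):  nop
2. deliver 0→3:  <3:back v0 s>
3. deliver 3→0:  nop
4. deliver 0→1:  <1:back v0 s>
5. deliver 1→0:  <0:prim v0 s>
6. propose(0,'p'):  nop
7. propose(0,'y'):  nop
8. deliver 0→1:  <1:back v0 s,p>
9. deliver 1→0:  nop
10. deliver 0→3:  <3:back v0 s,p>
11. deliver 3→0:  <0:prim v0 s,y>
12. deliver 0→2:  <2:back v0 s>
13. deliver 2→0:  nop
14. propose(1,'r'):  nop
15. deliver 1→2:  nop
16. deliver 2→1:  nop
17. deliver 1→0:  nop
18. deliver 0→1:  <1:back v0 s,p,y>
19. deliver 1→3:  nop
20. deliver 3→1:  nop
21. timeout(3):  <3:back v1 s,p>
22. deliver 2→1:  nop
23. timeout(0):  <0:back v1 s,y>
24. deliver 2→1:  nop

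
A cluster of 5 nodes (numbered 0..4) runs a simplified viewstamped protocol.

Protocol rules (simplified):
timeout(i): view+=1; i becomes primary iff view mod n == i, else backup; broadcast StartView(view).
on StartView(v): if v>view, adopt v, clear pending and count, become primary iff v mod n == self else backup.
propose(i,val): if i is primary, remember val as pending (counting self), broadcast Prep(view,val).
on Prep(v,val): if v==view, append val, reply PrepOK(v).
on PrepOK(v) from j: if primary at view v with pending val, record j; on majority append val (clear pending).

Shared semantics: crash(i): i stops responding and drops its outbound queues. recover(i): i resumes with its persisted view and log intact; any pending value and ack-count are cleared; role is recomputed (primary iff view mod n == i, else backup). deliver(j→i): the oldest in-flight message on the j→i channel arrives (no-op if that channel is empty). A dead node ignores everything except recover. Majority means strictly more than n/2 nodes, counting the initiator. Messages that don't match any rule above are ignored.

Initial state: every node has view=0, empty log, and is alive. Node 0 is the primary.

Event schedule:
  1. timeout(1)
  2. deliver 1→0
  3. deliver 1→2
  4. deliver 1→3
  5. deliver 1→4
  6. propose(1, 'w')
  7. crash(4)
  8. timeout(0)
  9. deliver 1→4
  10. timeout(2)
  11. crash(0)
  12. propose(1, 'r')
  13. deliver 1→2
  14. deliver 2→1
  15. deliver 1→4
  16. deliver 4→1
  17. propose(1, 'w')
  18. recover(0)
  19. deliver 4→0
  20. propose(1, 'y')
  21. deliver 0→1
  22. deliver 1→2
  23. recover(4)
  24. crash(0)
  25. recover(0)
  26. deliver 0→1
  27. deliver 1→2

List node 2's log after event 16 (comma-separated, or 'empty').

[1] timeout(1) → N1(prim v1 [-])
[2] deliver 1→0 → N0(back v1 [-])
[3] deliver 1→2 → N2(back v1 [-])
[4] deliver 1→3 → N3(back v1 [-])
[5] deliver 1→4 → N4(back v1 [-])
[6] propose(1,'w') → ∅
[7] crash(4) → N4(✗back v1 [-])
[8] timeout(0) → N0(back v2 [-])
[9] deliver 1→4 → ∅
[10] timeout(2) → N2(prim v2 [-])
[11] crash(0) → N0(✗back v2 [-])
[12] propose(1,'r') → ∅
[13] deliver 1→2 → ∅
[14] deliver 2→1 → N1(back v2 [-])
[15] deliver 1→4 → ∅
[16] deliver 4→1 → ∅

empty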